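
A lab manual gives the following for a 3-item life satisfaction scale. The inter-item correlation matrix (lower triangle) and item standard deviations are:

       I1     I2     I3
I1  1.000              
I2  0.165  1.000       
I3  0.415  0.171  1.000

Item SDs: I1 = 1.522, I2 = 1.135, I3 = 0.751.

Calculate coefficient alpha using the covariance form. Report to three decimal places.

coefficient alpha = 0.454

Σσ²ᵢ = 1.522² + 1.135² + 0.751² = 4.1687
Covariances σ_ij = r_ij · s_i · s_j:
  σ(I1,I2) = 0.165 × 1.522 × 1.135 = 0.2850
  σ(I1,I3) = 0.415 × 1.522 × 0.751 = 0.4744
  σ(I2,I3) = 0.171 × 1.135 × 0.751 = 0.1458
σ²_T = Σσ²ᵢ + 2·Σσ_ij = 4.1687 + 2 × 0.9052 = 5.9791
α = (3/2)·(1 − 4.1687/5.9791) = 0.454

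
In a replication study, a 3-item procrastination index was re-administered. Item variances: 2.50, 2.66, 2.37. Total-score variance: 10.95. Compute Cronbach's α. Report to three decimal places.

α = 0.468

sum of item variances = 2.50 + 2.66 + 2.37 = 7.53
α = (k/(k−1))·(1 − sum of item variances/σ²_total) = (3/2)·(1 − 7.53/10.95) = 0.468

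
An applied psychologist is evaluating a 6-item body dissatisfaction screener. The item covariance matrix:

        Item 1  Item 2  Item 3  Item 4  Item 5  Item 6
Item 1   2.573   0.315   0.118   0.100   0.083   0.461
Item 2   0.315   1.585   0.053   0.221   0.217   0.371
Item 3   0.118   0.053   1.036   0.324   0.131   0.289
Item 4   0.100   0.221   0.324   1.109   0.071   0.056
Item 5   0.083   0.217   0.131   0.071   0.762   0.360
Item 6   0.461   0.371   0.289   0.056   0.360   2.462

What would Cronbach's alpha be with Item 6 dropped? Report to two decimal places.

α = 0.40

Remaining items: Item 1, Item 2, Item 3, Item 4, Item 5 (k = 5).
sum of item variances = 2.573 + 1.585 + 1.036 + 1.109 + 0.762 = 7.065
σ²_T = 7.065 + 2 × 1.633 = 10.331
α (item deleted) = (5/4)·(1 − 7.065/10.331) = 0.40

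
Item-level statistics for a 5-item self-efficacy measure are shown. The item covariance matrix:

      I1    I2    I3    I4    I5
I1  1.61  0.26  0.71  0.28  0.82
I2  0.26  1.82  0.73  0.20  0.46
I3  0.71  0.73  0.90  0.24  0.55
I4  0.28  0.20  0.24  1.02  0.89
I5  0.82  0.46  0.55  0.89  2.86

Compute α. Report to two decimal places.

Σσᵢ² = 1.61 + 1.82 + 0.90 + 1.02 + 2.86 = 8.21
Sum of the distinct covariances = 5.14
total variance = 8.21 + 2 × 5.14 = 18.49
α = (k/(k−1))·(1 − Σσᵢ²/total variance) = (5/4)·(1 − 8.21/18.49) = 0.69

α = 0.69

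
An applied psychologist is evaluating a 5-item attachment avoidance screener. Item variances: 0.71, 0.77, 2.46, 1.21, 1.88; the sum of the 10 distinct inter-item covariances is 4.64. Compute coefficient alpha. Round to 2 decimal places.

coefficient alpha = 0.71

sum of item variances = 0.71 + 0.77 + 2.46 + 1.21 + 1.88 = 7.03
Sum of distinct covariances = 4.64
Var(T) = sum of item variances + 2·Σcov = 7.03 + 2 × 4.64 = 16.31
α = (5/4)·(1 − 7.03/16.31) = 0.71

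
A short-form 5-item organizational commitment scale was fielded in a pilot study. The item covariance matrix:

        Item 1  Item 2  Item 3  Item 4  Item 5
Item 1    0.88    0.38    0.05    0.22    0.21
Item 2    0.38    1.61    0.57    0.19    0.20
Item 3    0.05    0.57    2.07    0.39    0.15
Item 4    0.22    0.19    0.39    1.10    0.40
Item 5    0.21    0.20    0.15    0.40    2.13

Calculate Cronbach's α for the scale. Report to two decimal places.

Σσᵢ² = 0.88 + 1.61 + 2.07 + 1.10 + 2.13 = 7.79
Sum of the distinct covariances = 2.76
σ²_T = 7.79 + 2 × 2.76 = 13.31
α = (k/(k−1))·(1 − Σσᵢ²/σ²_T) = (5/4)·(1 − 7.79/13.31) = 0.52

Cronbach's α = 0.52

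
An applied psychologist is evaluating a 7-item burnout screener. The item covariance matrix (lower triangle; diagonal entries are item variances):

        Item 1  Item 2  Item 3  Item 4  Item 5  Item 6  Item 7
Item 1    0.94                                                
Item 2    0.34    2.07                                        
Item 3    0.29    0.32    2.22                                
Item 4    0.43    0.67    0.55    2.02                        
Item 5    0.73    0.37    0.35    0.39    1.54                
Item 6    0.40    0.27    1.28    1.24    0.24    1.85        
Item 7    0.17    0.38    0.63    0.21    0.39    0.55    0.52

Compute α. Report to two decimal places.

α = 0.75

ΣVar(i) = 0.94 + 2.07 + 2.22 + 2.02 + 1.54 + 1.85 + 0.52 = 11.16
Sum of off-diagonal covariances = 10.20
total variance = 11.16 + 2 × 10.20 = 31.56
α = (k/(k−1))·(1 − ΣVar(i)/total variance) = (7/6)·(1 − 11.16/31.56) = 0.75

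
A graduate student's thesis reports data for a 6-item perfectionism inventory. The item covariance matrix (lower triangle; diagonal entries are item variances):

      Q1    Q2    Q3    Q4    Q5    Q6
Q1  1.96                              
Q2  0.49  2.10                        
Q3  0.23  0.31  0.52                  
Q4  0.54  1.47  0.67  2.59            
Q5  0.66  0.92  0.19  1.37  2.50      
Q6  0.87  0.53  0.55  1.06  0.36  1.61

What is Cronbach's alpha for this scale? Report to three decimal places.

sum of item variances = 1.96 + 2.10 + 0.52 + 2.59 + 2.50 + 1.61 = 11.28
Sum of off-diagonal covariances = 10.22
σ²_total = 11.28 + 2 × 10.22 = 31.72
α = (k/(k−1))·(1 − sum of item variances/σ²_total) = (6/5)·(1 − 11.28/31.72) = 0.773

Cronbach's alpha = 0.773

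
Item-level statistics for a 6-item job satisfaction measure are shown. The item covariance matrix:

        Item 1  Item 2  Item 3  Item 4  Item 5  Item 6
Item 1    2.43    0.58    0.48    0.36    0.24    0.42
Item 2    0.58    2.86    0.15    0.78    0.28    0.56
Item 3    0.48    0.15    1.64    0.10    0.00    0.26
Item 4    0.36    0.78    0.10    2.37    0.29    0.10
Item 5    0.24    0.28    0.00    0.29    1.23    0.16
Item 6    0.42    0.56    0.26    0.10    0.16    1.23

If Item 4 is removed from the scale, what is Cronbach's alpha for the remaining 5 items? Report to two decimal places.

Cronbach's alpha = 0.50

Remaining items: Item 1, Item 2, Item 3, Item 5, Item 6 (k = 5).
Σσᵢ² = 2.43 + 2.86 + 1.64 + 1.23 + 1.23 = 9.39
σ²_total = 9.39 + 2 × 3.13 = 15.65
α (item deleted) = (5/4)·(1 − 9.39/15.65) = 0.50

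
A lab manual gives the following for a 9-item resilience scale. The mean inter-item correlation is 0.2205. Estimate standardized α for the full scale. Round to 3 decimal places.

Standardized α = k·r̄ / (1 + (k−1)·r̄) = 9 × 0.2205 / (1 + 8 × 0.2205)
  = 1.9845 / 2.7640 = 0.718

standardized α = 0.718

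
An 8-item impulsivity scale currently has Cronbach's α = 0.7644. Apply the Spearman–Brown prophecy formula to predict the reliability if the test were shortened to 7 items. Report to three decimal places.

predicted reliability = 0.740

Length factor m = 7/8 = 0.8750
α' = m·α / (1 − (1−m)·α)
   = 7/8 × 0.7644 / (1 − (1 − 7/8) × 0.7644)
   = 0.6688 / 0.9044 = 0.740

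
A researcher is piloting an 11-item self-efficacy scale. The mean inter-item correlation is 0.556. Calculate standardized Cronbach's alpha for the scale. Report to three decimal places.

standardized Cronbach's alpha = 0.932

Standardized α = k·r̄ / (1 + (k−1)·r̄) = 11 × 0.556 / (1 + 10 × 0.556)
  = 6.1160 / 6.5600 = 0.932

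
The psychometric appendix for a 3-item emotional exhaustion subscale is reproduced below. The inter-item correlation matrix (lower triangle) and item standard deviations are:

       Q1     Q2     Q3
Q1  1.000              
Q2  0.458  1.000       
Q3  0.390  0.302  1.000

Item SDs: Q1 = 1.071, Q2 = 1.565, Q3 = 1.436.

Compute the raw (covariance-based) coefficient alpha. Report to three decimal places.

α = 0.630

Σσ²ᵢ = 1.071² + 1.565² + 1.436² = 5.6584
Covariances σ_ij = r_ij · s_i · s_j:
  σ(Q1,Q2) = 0.458 × 1.071 × 1.565 = 0.7677
  σ(Q1,Q3) = 0.390 × 1.071 × 1.436 = 0.5998
  σ(Q2,Q3) = 0.302 × 1.565 × 1.436 = 0.6787
σ²_T = Σσ²ᵢ + 2·Σσ_ij = 5.6584 + 2 × 2.0462 = 9.7508
α = (3/2)·(1 − 5.6584/9.7508) = 0.630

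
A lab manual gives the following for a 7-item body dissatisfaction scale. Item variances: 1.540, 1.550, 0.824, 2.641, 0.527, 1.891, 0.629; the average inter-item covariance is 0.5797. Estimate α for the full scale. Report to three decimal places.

α = 0.837

Σσ²ᵢ = 1.540 + 1.550 + 0.824 + 2.641 + 0.527 + 1.891 + 0.629 = 9.602
Sum of the 21 distinct covariances = 21 × 0.5797 = 12.1737
σ²_T = Σσ²ᵢ + 2·Σcov = 9.602 + 2 × 12.1737 = 33.9494
α = (7/6)·(1 − 9.602/33.9494) = 0.837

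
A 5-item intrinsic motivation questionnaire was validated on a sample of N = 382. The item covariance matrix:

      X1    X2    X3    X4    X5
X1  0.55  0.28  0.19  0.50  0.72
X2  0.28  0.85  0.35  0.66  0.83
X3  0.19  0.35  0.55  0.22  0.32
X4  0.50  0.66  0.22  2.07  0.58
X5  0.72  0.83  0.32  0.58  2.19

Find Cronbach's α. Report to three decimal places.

Cronbach's α = 0.750

sum of item variances = 0.55 + 0.85 + 0.55 + 2.07 + 2.19 = 6.21
Sum of the distinct covariances = 4.65
Var(T) = 6.21 + 2 × 4.65 = 15.51
α = (k/(k−1))·(1 − sum of item variances/Var(T)) = (5/4)·(1 − 6.21/15.51) = 0.750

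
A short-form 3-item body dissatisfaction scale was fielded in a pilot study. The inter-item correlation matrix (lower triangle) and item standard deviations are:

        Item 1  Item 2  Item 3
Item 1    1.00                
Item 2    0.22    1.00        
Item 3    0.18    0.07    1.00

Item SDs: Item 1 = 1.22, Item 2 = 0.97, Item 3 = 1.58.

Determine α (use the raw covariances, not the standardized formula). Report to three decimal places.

Σσ²ᵢ = 1.22² + 0.97² + 1.58² = 4.9257
Covariances σ_ij = r_ij · s_i · s_j:
  σ(Item 1,Item 2) = 0.22 × 1.22 × 0.97 = 0.2603
  σ(Item 1,Item 3) = 0.18 × 1.22 × 1.58 = 0.3470
  σ(Item 2,Item 3) = 0.07 × 0.97 × 1.58 = 0.1073
σ²_T = Σσ²ᵢ + 2·Σσ_ij = 4.9257 + 2 × 0.7146 = 6.3549
α = (3/2)·(1 − 4.9257/6.3549) = 0.337

α = 0.337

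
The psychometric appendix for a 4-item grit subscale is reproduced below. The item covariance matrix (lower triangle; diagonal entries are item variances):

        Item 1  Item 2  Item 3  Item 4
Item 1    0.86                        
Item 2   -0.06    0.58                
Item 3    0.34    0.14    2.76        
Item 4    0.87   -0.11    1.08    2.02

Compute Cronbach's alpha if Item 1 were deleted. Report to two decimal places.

Remaining items: Item 2, Item 3, Item 4 (k = 3).
sum of item variances = 0.58 + 2.76 + 2.02 = 5.36
σ²_total = 5.36 + 2 × 1.11 = 7.58
α (item deleted) = (3/2)·(1 − 5.36/7.58) = 0.44

α = 0.44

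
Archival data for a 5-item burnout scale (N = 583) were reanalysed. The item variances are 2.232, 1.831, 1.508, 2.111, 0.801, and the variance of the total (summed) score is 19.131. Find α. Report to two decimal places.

sum of item variances = 2.232 + 1.831 + 1.508 + 2.111 + 0.801 = 8.483
α = (k/(k−1))·(1 − sum of item variances/σ²_T) = (5/4)·(1 − 8.483/19.131) = 0.70

α = 0.70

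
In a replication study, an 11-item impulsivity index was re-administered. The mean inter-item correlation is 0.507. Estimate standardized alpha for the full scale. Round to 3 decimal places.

α = 0.919

Standardized α = k·r̄ / (1 + (k−1)·r̄) = 11 × 0.507 / (1 + 10 × 0.507)
  = 5.5770 / 6.0700 = 0.919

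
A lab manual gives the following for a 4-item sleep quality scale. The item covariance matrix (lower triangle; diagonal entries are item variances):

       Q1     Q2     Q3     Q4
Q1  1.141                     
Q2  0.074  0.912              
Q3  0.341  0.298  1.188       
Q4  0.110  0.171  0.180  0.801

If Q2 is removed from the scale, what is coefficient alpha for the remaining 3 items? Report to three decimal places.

coefficient alpha = 0.431

Remaining items: Q1, Q3, Q4 (k = 3).
Σσᵢ² = 1.141 + 1.188 + 0.801 = 3.130
σ²_total = 3.130 + 2 × 0.631 = 4.392
α (item deleted) = (3/2)·(1 − 3.130/4.392) = 0.431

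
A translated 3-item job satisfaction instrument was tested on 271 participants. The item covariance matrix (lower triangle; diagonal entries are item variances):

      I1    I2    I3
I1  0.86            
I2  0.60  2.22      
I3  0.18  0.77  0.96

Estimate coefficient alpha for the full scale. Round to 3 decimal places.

α = 0.651

ΣVar(i) = 0.86 + 2.22 + 0.96 = 4.04
Sum of the distinct covariances = 1.55
σ²_total = 4.04 + 2 × 1.55 = 7.14
α = (k/(k−1))·(1 − ΣVar(i)/σ²_total) = (3/2)·(1 − 4.04/7.14) = 0.651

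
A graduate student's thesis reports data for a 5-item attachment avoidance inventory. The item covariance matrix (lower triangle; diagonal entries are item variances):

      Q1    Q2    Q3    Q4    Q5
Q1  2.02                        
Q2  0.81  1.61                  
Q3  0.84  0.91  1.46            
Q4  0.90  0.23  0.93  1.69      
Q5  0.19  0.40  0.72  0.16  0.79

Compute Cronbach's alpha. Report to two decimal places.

Σσ²ᵢ = 2.02 + 1.61 + 1.46 + 1.69 + 0.79 = 7.57
Sum of the distinct covariances = 6.09
σ²_total = 7.57 + 2 × 6.09 = 19.75
α = (k/(k−1))·(1 − Σσ²ᵢ/σ²_total) = (5/4)·(1 − 7.57/19.75) = 0.77

α = 0.77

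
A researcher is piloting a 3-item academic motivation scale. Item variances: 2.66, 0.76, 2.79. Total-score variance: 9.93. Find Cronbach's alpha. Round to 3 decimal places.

Cronbach's alpha = 0.562

Σσ²ᵢ = 2.66 + 0.76 + 2.79 = 6.21
α = (k/(k−1))·(1 − Σσ²ᵢ/total variance) = (3/2)·(1 − 6.21/9.93) = 0.562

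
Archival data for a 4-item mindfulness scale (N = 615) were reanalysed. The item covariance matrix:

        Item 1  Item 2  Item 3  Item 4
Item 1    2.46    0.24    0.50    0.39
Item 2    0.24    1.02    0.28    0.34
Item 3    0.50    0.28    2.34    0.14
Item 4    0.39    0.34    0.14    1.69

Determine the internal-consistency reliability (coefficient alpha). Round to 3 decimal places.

α = 0.446

ΣVar(i) = 2.46 + 1.02 + 2.34 + 1.69 = 7.51
Sum of off-diagonal covariances = 1.89
Var(T) = 7.51 + 2 × 1.89 = 11.29
α = (k/(k−1))·(1 − ΣVar(i)/Var(T)) = (4/3)·(1 − 7.51/11.29) = 0.446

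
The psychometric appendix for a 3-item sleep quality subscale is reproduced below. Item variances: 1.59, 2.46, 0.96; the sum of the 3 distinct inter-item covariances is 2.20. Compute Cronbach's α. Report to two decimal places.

Σσ²ᵢ = 1.59 + 2.46 + 0.96 = 5.01
Sum of distinct covariances = 2.20
Var(T) = Σσ²ᵢ + 2·Σcov = 5.01 + 2 × 2.20 = 9.41
α = (3/2)·(1 − 5.01/9.41) = 0.70

α = 0.70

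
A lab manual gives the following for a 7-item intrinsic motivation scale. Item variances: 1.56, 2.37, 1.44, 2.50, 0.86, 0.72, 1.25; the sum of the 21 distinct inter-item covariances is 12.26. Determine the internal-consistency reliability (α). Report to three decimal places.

α = 0.812

Σσᵢ² = 1.56 + 2.37 + 1.44 + 2.50 + 0.86 + 0.72 + 1.25 = 10.70
Sum of distinct covariances = 12.26
total variance = Σσᵢ² + 2·Σcov = 10.70 + 2 × 12.26 = 35.22
α = (7/6)·(1 − 10.70/35.22) = 0.812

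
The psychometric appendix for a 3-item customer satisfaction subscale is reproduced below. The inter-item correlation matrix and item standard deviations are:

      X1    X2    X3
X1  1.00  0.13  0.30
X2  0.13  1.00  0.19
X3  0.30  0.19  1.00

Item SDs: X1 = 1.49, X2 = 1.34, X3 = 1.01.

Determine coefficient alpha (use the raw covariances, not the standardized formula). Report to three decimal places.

coefficient alpha = 0.417

Σσ²ᵢ = 1.49² + 1.34² + 1.01² = 5.0358
Covariances σ_ij = r_ij · s_i · s_j:
  σ(X1,X2) = 0.13 × 1.49 × 1.34 = 0.2596
  σ(X1,X3) = 0.30 × 1.49 × 1.01 = 0.4515
  σ(X2,X3) = 0.19 × 1.34 × 1.01 = 0.2571
σ²_T = Σσ²ᵢ + 2·Σσ_ij = 5.0358 + 2 × 0.9682 = 6.9722
α = (3/2)·(1 − 5.0358/6.9722) = 0.417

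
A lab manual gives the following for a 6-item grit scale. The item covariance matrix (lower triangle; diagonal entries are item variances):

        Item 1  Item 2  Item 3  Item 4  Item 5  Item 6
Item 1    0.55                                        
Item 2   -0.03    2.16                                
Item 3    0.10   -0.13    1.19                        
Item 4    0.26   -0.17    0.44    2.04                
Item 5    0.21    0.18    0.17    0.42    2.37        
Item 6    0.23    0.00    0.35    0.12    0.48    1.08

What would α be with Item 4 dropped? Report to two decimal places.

α = 0.37

Remaining items: Item 1, Item 2, Item 3, Item 5, Item 6 (k = 5).
Σσ²ᵢ = 0.55 + 2.16 + 1.19 + 2.37 + 1.08 = 7.35
σ²_total = 7.35 + 2 × 1.56 = 10.47
α (item deleted) = (5/4)·(1 − 7.35/10.47) = 0.37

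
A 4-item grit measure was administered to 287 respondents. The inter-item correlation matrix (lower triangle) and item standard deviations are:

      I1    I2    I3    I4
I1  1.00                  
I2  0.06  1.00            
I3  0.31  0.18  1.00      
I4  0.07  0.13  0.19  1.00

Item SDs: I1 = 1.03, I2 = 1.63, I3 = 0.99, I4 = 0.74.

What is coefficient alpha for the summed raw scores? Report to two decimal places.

α = 0.38

Σσ²ᵢ = 1.03² + 1.63² + 0.99² + 0.74² = 5.2455
Covariances σ_ij = r_ij · s_i · s_j:
  σ(I1,I2) = 0.06 × 1.03 × 1.63 = 0.1007
  σ(I1,I3) = 0.31 × 1.03 × 0.99 = 0.3161
  σ(I1,I4) = 0.07 × 1.03 × 0.74 = 0.0534
  σ(I2,I3) = 0.18 × 1.63 × 0.99 = 0.2905
  σ(I2,I4) = 0.13 × 1.63 × 0.74 = 0.1568
  σ(I3,I4) = 0.19 × 0.99 × 0.74 = 0.1392
σ²_T = Σσ²ᵢ + 2·Σσ_ij = 5.2455 + 2 × 1.0567 = 7.3589
α = (4/3)·(1 − 5.2455/7.3589) = 0.38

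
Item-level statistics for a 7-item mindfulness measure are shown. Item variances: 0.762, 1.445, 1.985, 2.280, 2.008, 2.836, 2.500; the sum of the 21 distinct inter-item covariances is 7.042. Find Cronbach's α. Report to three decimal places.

α = 0.589

ΣVar(i) = 0.762 + 1.445 + 1.985 + 2.280 + 2.008 + 2.836 + 2.500 = 13.816
Sum of distinct covariances = 7.042
σ²_T = ΣVar(i) + 2·Σcov = 13.816 + 2 × 7.042 = 27.900
α = (7/6)·(1 − 13.816/27.900) = 0.589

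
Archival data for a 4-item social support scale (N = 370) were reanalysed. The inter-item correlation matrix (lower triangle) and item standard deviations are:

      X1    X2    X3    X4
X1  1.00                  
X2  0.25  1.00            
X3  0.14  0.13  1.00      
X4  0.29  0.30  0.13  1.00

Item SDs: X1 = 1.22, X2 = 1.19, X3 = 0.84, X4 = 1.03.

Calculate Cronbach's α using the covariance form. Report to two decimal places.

Σσ²ᵢ = 1.22² + 1.19² + 0.84² + 1.03² = 4.6710
Covariances σ_ij = r_ij · s_i · s_j:
  σ(X1,X2) = 0.25 × 1.22 × 1.19 = 0.3629
  σ(X1,X3) = 0.14 × 1.22 × 0.84 = 0.1435
  σ(X1,X4) = 0.29 × 1.22 × 1.03 = 0.3644
  σ(X2,X3) = 0.13 × 1.19 × 0.84 = 0.1299
  σ(X2,X4) = 0.30 × 1.19 × 1.03 = 0.3677
  σ(X3,X4) = 0.13 × 0.84 × 1.03 = 0.1125
σ²_T = Σσ²ᵢ + 2·Σσ_ij = 4.6710 + 2 × 1.4809 = 7.6328
α = (4/3)·(1 − 4.6710/7.6328) = 0.52

Cronbach's α = 0.52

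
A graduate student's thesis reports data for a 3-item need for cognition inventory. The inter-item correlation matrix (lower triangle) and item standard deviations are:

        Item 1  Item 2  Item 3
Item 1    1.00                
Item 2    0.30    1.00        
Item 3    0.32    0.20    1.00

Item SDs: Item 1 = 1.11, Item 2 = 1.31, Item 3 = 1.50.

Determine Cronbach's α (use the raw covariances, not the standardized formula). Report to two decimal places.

α = 0.52

Σσ²ᵢ = 1.11² + 1.31² + 1.50² = 5.1982
Covariances σ_ij = r_ij · s_i · s_j:
  σ(Item 1,Item 2) = 0.30 × 1.11 × 1.31 = 0.4362
  σ(Item 1,Item 3) = 0.32 × 1.11 × 1.50 = 0.5328
  σ(Item 2,Item 3) = 0.20 × 1.31 × 1.50 = 0.3930
σ²_T = Σσ²ᵢ + 2·Σσ_ij = 5.1982 + 2 × 1.3620 = 7.9222
α = (3/2)·(1 − 5.1982/7.9222) = 0.52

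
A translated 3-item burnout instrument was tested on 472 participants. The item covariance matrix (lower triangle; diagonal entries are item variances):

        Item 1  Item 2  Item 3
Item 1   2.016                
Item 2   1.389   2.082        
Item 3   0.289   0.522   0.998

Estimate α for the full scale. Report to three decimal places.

ΣVar(i) = 2.016 + 2.082 + 0.998 = 5.096
Sum of the distinct covariances = 2.200
σ²_T = 5.096 + 2 × 2.200 = 9.496
α = (k/(k−1))·(1 − ΣVar(i)/σ²_T) = (3/2)·(1 − 5.096/9.496) = 0.695

α = 0.695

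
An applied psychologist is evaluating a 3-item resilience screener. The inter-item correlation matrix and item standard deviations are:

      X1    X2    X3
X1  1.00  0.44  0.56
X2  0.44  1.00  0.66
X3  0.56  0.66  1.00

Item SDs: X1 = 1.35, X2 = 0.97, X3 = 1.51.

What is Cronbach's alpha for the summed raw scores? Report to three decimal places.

Σσ²ᵢ = 1.35² + 0.97² + 1.51² = 5.0435
Covariances σ_ij = r_ij · s_i · s_j:
  σ(X1,X2) = 0.44 × 1.35 × 0.97 = 0.5762
  σ(X1,X3) = 0.56 × 1.35 × 1.51 = 1.1416
  σ(X2,X3) = 0.66 × 0.97 × 1.51 = 0.9667
σ²_T = Σσ²ᵢ + 2·Σσ_ij = 5.0435 + 2 × 2.6845 = 10.4125
α = (3/2)·(1 − 5.0435/10.4125) = 0.773

Cronbach's alpha = 0.773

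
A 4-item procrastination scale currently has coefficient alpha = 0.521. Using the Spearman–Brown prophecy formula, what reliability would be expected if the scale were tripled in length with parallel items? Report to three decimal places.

predicted reliability = 0.765

Length factor m = 3
α' = m·α / (1 + (m−1)·α)
   = 3 × 0.521 / (1 + (3 − 1) × 0.521)
   = 1.5630 / 2.0420 = 0.765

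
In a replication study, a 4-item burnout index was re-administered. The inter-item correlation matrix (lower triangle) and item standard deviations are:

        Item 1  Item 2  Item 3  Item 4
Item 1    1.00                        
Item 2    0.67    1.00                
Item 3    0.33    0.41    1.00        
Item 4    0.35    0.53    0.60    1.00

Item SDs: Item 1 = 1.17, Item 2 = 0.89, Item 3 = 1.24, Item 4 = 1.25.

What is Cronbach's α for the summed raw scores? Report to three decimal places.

Σσ²ᵢ = 1.17² + 0.89² + 1.24² + 1.25² = 5.2611
Covariances σ_ij = r_ij · s_i · s_j:
  σ(Item 1,Item 2) = 0.67 × 1.17 × 0.89 = 0.6977
  σ(Item 1,Item 3) = 0.33 × 1.17 × 1.24 = 0.4788
  σ(Item 1,Item 4) = 0.35 × 1.17 × 1.25 = 0.5119
  σ(Item 2,Item 3) = 0.41 × 0.89 × 1.24 = 0.4525
  σ(Item 2,Item 4) = 0.53 × 0.89 × 1.25 = 0.5896
  σ(Item 3,Item 4) = 0.60 × 1.24 × 1.25 = 0.9300
σ²_T = Σσ²ᵢ + 2·Σσ_ij = 5.2611 + 2 × 3.6605 = 12.5821
α = (4/3)·(1 − 5.2611/12.5821) = 0.776

α = 0.776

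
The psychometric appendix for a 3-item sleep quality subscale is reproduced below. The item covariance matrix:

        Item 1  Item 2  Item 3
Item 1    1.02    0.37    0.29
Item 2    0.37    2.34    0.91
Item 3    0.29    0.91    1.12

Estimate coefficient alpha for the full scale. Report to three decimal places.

Σσ²ᵢ = 1.02 + 2.34 + 1.12 = 4.48
Sum of off-diagonal covariances = 1.57
Var(T) = 4.48 + 2 × 1.57 = 7.62
α = (k/(k−1))·(1 − Σσ²ᵢ/Var(T)) = (3/2)·(1 − 4.48/7.62) = 0.618

α = 0.618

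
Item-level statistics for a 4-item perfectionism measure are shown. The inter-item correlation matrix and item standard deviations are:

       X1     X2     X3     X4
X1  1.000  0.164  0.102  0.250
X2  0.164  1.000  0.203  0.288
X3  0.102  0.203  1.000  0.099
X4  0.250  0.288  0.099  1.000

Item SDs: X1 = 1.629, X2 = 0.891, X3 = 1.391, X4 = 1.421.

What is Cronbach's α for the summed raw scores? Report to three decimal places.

Σσ²ᵢ = 1.629² + 0.891² + 1.391² + 1.421² = 7.4016
Covariances σ_ij = r_ij · s_i · s_j:
  σ(X1,X2) = 0.164 × 1.629 × 0.891 = 0.2380
  σ(X1,X3) = 0.102 × 1.629 × 1.391 = 0.2311
  σ(X1,X4) = 0.250 × 1.629 × 1.421 = 0.5787
  σ(X2,X3) = 0.203 × 0.891 × 1.391 = 0.2516
  σ(X2,X4) = 0.288 × 0.891 × 1.421 = 0.3646
  σ(X3,X4) = 0.099 × 1.391 × 1.421 = 0.1957
σ²_T = Σσ²ᵢ + 2·Σσ_ij = 7.4016 + 2 × 1.8597 = 11.1210
α = (4/3)·(1 − 7.4016/11.1210) = 0.446

Cronbach's α = 0.446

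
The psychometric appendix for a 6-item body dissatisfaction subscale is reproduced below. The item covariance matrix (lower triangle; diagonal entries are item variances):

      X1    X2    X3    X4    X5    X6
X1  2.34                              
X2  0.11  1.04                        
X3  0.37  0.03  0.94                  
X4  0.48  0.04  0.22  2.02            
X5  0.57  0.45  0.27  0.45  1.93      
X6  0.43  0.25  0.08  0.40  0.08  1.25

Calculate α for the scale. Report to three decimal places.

α = 0.565

Σσ²ᵢ = 2.34 + 1.04 + 0.94 + 2.02 + 1.93 + 1.25 = 9.52
Sum of the distinct covariances = 4.23
σ²_T = 9.52 + 2 × 4.23 = 17.98
α = (k/(k−1))·(1 − Σσ²ᵢ/σ²_T) = (6/5)·(1 − 9.52/17.98) = 0.565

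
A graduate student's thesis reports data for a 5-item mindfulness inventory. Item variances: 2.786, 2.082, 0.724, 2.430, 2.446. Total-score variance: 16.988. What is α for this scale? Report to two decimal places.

α = 0.48

Σσ²ᵢ = 2.786 + 2.082 + 0.724 + 2.430 + 2.446 = 10.468
α = (k/(k−1))·(1 − Σσ²ᵢ/Var(T)) = (5/4)·(1 − 10.468/16.988) = 0.48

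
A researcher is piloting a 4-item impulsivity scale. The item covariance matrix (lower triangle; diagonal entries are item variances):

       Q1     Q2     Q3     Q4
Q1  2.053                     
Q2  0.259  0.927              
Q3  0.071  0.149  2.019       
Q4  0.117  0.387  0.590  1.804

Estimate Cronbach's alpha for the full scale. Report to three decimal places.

sum of item variances = 2.053 + 0.927 + 2.019 + 1.804 = 6.803
Sum of the distinct covariances = 1.573
Var(T) = 6.803 + 2 × 1.573 = 9.949
α = (k/(k−1))·(1 − sum of item variances/Var(T)) = (4/3)·(1 − 6.803/9.949) = 0.422

α = 0.422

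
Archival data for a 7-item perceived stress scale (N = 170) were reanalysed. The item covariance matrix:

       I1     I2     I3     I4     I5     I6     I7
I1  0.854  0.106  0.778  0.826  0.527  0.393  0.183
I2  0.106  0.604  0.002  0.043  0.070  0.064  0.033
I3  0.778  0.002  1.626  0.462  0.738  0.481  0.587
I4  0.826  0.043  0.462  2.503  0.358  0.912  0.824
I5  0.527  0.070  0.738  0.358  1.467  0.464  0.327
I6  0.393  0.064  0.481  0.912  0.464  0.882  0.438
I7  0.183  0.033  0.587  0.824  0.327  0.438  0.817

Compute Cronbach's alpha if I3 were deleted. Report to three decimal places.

Remaining items: I1, I2, I4, I5, I6, I7 (k = 6).
ΣVar(i) = 0.854 + 0.604 + 2.503 + 1.467 + 0.882 + 0.817 = 7.127
σ²_total = 7.127 + 2 × 5.568 = 18.263
α (item deleted) = (6/5)·(1 − 7.127/18.263) = 0.732

α = 0.732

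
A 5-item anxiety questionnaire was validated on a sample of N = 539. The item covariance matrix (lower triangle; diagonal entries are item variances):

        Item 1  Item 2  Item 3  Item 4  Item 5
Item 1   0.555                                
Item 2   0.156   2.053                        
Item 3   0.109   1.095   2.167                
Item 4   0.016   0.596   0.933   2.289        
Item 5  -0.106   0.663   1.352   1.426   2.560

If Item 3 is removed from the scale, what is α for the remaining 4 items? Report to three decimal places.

α = 0.566

Remaining items: Item 1, Item 2, Item 4, Item 5 (k = 4).
Σσ²ᵢ = 0.555 + 2.053 + 2.289 + 2.560 = 7.457
Var(T) = 7.457 + 2 × 2.751 = 12.959
α (item deleted) = (4/3)·(1 − 7.457/12.959) = 0.566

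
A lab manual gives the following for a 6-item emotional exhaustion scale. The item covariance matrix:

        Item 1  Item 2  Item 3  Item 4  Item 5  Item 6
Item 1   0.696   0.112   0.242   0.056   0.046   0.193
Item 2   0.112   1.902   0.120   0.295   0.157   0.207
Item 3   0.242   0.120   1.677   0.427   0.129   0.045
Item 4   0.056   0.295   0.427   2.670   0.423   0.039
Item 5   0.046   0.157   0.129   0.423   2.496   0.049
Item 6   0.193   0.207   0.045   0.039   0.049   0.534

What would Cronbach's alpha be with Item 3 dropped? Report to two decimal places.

Remaining items: Item 1, Item 2, Item 4, Item 5, Item 6 (k = 5).
Σσᵢ² = 0.696 + 1.902 + 2.670 + 2.496 + 0.534 = 8.298
σ²_T = 8.298 + 2 × 1.577 = 11.452
α (item deleted) = (5/4)·(1 − 8.298/11.452) = 0.34

Cronbach's alpha = 0.34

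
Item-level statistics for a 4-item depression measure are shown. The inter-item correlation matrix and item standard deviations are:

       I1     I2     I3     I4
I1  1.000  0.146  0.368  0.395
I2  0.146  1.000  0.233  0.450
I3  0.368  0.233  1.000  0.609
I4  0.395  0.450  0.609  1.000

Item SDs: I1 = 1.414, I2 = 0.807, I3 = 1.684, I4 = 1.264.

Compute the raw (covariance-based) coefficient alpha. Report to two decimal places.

α = 0.69

Σσ²ᵢ = 1.414² + 0.807² + 1.684² + 1.264² = 7.0842
Covariances σ_ij = r_ij · s_i · s_j:
  σ(I1,I2) = 0.146 × 1.414 × 0.807 = 0.1666
  σ(I1,I3) = 0.368 × 1.414 × 1.684 = 0.8763
  σ(I1,I4) = 0.395 × 1.414 × 1.264 = 0.7060
  σ(I2,I3) = 0.233 × 0.807 × 1.684 = 0.3166
  σ(I2,I4) = 0.450 × 0.807 × 1.264 = 0.4590
  σ(I3,I4) = 0.609 × 1.684 × 1.264 = 1.2963
σ²_T = Σσ²ᵢ + 2·Σσ_ij = 7.0842 + 2 × 3.8208 = 14.7258
α = (4/3)·(1 − 7.0842/14.7258) = 0.69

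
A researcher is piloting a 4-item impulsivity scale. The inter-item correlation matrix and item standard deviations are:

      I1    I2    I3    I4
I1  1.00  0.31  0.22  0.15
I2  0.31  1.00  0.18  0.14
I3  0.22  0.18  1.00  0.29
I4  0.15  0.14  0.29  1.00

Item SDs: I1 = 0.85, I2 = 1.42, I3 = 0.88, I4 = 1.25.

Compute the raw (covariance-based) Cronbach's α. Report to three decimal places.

Σσ²ᵢ = 0.85² + 1.42² + 0.88² + 1.25² = 5.0758
Covariances σ_ij = r_ij · s_i · s_j:
  σ(I1,I2) = 0.31 × 0.85 × 1.42 = 0.3742
  σ(I1,I3) = 0.22 × 0.85 × 0.88 = 0.1646
  σ(I1,I4) = 0.15 × 0.85 × 1.25 = 0.1594
  σ(I2,I3) = 0.18 × 1.42 × 0.88 = 0.2249
  σ(I2,I4) = 0.14 × 1.42 × 1.25 = 0.2485
  σ(I3,I4) = 0.29 × 0.88 × 1.25 = 0.3190
σ²_T = Σσ²ᵢ + 2·Σσ_ij = 5.0758 + 2 × 1.4906 = 8.0570
α = (4/3)·(1 − 5.0758/8.0570) = 0.493

Cronbach's α = 0.493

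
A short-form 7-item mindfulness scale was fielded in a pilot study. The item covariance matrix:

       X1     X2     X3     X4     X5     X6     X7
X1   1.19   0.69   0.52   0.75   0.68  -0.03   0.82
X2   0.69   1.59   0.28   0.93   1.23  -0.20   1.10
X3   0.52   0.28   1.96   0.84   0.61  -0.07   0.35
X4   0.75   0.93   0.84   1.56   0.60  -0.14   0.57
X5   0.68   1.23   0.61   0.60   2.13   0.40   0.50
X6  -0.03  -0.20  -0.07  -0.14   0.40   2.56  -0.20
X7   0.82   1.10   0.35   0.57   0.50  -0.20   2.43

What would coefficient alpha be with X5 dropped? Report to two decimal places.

Remaining items: X1, X2, X3, X4, X6, X7 (k = 6).
Σσᵢ² = 1.19 + 1.59 + 1.96 + 1.56 + 2.56 + 2.43 = 11.29
total variance = 11.29 + 2 × 6.21 = 23.71
α (item deleted) = (6/5)·(1 − 11.29/23.71) = 0.63

α = 0.63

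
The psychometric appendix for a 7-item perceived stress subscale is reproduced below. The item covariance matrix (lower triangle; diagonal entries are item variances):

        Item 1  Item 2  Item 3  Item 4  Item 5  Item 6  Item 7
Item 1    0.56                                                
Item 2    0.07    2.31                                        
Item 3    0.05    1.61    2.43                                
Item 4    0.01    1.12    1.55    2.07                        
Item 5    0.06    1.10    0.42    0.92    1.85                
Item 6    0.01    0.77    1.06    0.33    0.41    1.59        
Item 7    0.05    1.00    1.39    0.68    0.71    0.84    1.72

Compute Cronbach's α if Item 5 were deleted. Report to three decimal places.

α = 0.796

Remaining items: Item 1, Item 2, Item 3, Item 4, Item 6, Item 7 (k = 6).
Σσ²ᵢ = 0.56 + 2.31 + 2.43 + 2.07 + 1.59 + 1.72 = 10.68
total variance = 10.68 + 2 × 10.54 = 31.76
α (item deleted) = (6/5)·(1 − 10.68/31.76) = 0.796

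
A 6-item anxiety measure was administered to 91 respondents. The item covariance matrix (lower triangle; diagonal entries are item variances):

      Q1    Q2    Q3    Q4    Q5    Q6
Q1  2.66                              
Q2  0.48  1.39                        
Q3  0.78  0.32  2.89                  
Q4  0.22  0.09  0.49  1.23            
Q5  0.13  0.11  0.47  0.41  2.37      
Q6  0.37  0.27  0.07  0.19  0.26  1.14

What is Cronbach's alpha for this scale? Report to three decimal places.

Σσ²ᵢ = 2.66 + 1.39 + 2.89 + 1.23 + 2.37 + 1.14 = 11.68
Sum of the distinct covariances = 4.66
Var(T) = 11.68 + 2 × 4.66 = 21.00
α = (k/(k−1))·(1 − Σσ²ᵢ/Var(T)) = (6/5)·(1 − 11.68/21.00) = 0.533

Cronbach's alpha = 0.533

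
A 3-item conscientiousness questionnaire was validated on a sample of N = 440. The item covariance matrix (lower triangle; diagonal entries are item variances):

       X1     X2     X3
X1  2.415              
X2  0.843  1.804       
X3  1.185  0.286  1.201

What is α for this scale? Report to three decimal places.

Σσᵢ² = 2.415 + 1.804 + 1.201 = 5.420
Sum of the distinct covariances = 2.314
σ²_T = 5.420 + 2 × 2.314 = 10.048
α = (k/(k−1))·(1 − Σσᵢ²/σ²_T) = (3/2)·(1 − 5.420/10.048) = 0.691

α = 0.691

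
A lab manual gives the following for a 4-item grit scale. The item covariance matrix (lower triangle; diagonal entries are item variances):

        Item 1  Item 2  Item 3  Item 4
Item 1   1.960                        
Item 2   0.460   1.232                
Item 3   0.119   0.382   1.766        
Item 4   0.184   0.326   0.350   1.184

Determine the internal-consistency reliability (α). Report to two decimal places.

α = 0.50

Σσ²ᵢ = 1.960 + 1.232 + 1.766 + 1.184 = 6.142
Sum of off-diagonal covariances = 1.821
σ²_T = 6.142 + 2 × 1.821 = 9.784
α = (k/(k−1))·(1 − Σσ²ᵢ/σ²_T) = (4/3)·(1 − 6.142/9.784) = 0.50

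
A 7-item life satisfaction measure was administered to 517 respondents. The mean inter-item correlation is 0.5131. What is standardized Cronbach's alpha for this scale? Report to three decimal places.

α = 0.881

Standardized α = k·r̄ / (1 + (k−1)·r̄) = 7 × 0.5131 / (1 + 6 × 0.5131)
  = 3.5917 / 4.0786 = 0.881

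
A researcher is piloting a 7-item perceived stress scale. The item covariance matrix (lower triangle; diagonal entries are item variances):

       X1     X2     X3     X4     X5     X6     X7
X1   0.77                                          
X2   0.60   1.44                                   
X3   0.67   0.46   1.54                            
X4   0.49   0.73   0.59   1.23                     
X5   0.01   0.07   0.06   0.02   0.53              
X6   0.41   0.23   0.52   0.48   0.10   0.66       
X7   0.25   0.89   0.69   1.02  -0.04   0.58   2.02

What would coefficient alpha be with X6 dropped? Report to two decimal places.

α = 0.76

Remaining items: X1, X2, X3, X4, X5, X7 (k = 6).
sum of item variances = 0.77 + 1.44 + 1.54 + 1.23 + 0.53 + 2.02 = 7.53
total variance = 7.53 + 2 × 6.51 = 20.55
α (item deleted) = (6/5)·(1 − 7.53/20.55) = 0.76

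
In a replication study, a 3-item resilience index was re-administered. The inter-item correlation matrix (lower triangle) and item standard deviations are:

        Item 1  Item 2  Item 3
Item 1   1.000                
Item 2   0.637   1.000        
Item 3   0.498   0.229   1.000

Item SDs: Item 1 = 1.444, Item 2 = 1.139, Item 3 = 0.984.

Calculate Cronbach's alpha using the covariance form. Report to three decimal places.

α = 0.721

Σσ²ᵢ = 1.444² + 1.139² + 0.984² = 4.3507
Covariances σ_ij = r_ij · s_i · s_j:
  σ(Item 1,Item 2) = 0.637 × 1.444 × 1.139 = 1.0477
  σ(Item 1,Item 3) = 0.498 × 1.444 × 0.984 = 0.7076
  σ(Item 2,Item 3) = 0.229 × 1.139 × 0.984 = 0.2567
σ²_T = Σσ²ᵢ + 2·Σσ_ij = 4.3507 + 2 × 2.0120 = 8.3747
α = (3/2)·(1 − 4.3507/8.3747) = 0.721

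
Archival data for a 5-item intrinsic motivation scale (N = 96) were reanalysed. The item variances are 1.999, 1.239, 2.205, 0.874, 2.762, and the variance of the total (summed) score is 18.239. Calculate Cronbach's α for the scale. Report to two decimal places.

Σσ²ᵢ = 1.999 + 1.239 + 2.205 + 0.874 + 2.762 = 9.079
α = (k/(k−1))·(1 − Σσ²ᵢ/σ²_total) = (5/4)·(1 − 9.079/18.239) = 0.63

Cronbach's α = 0.63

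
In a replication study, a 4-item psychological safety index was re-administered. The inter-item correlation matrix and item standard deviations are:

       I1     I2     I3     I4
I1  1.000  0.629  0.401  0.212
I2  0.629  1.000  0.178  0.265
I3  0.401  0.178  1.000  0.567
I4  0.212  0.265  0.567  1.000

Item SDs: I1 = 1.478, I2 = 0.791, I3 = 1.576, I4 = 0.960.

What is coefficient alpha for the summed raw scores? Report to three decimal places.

Σσ²ᵢ = 1.478² + 0.791² + 1.576² + 0.960² = 6.2155
Covariances σ_ij = r_ij · s_i · s_j:
  σ(I1,I2) = 0.629 × 1.478 × 0.791 = 0.7354
  σ(I1,I3) = 0.401 × 1.478 × 1.576 = 0.9341
  σ(I1,I4) = 0.212 × 1.478 × 0.960 = 0.3008
  σ(I2,I3) = 0.178 × 0.791 × 1.576 = 0.2219
  σ(I2,I4) = 0.265 × 0.791 × 0.960 = 0.2012
  σ(I3,I4) = 0.567 × 1.576 × 0.960 = 0.8578
σ²_T = Σσ²ᵢ + 2·Σσ_ij = 6.2155 + 2 × 3.2512 = 12.7179
α = (4/3)·(1 − 6.2155/12.7179) = 0.682

coefficient alpha = 0.682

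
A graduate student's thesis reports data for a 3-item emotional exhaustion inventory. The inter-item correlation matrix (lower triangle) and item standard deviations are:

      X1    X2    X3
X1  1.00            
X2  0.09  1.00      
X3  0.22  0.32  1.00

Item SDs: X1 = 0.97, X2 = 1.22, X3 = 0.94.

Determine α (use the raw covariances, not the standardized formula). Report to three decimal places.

α = 0.434

Σσ²ᵢ = 0.97² + 1.22² + 0.94² = 3.3129
Covariances σ_ij = r_ij · s_i · s_j:
  σ(X1,X2) = 0.09 × 0.97 × 1.22 = 0.1065
  σ(X1,X3) = 0.22 × 0.97 × 0.94 = 0.2006
  σ(X2,X3) = 0.32 × 1.22 × 0.94 = 0.3670
σ²_T = Σσ²ᵢ + 2·Σσ_ij = 3.3129 + 2 × 0.6741 = 4.6611
α = (3/2)·(1 − 3.3129/4.6611) = 0.434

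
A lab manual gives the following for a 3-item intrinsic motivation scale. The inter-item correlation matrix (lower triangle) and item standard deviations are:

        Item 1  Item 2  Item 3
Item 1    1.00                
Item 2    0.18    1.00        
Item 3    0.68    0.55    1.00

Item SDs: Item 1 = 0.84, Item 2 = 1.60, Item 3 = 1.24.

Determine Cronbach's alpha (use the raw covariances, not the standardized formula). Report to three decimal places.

α = 0.689

Σσ²ᵢ = 0.84² + 1.60² + 1.24² = 4.8032
Covariances σ_ij = r_ij · s_i · s_j:
  σ(Item 1,Item 2) = 0.18 × 0.84 × 1.60 = 0.2419
  σ(Item 1,Item 3) = 0.68 × 0.84 × 1.24 = 0.7083
  σ(Item 2,Item 3) = 0.55 × 1.60 × 1.24 = 1.0912
σ²_T = Σσ²ᵢ + 2·Σσ_ij = 4.8032 + 2 × 2.0414 = 8.8860
α = (3/2)·(1 − 4.8032/8.8860) = 0.689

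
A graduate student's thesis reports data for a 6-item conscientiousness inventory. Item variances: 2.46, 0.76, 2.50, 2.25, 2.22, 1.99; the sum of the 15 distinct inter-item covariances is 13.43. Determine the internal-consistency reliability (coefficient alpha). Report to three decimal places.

Σσᵢ² = 2.46 + 0.76 + 2.50 + 2.25 + 2.22 + 1.99 = 12.18
Sum of distinct covariances = 13.43
σ²_total = Σσᵢ² + 2·Σcov = 12.18 + 2 × 13.43 = 39.04
α = (6/5)·(1 − 12.18/39.04) = 0.826

coefficient alpha = 0.826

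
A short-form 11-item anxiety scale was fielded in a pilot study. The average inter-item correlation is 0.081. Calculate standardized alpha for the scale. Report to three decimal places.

Standardized α = k·r̄ / (1 + (k−1)·r̄) = 11 × 0.081 / (1 + 10 × 0.081)
  = 0.8910 / 1.8100 = 0.492

standardized alpha = 0.492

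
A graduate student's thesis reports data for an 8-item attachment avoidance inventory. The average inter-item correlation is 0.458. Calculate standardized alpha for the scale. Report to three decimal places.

α = 0.871

Standardized α = k·r̄ / (1 + (k−1)·r̄) = 8 × 0.458 / (1 + 7 × 0.458)
  = 3.6640 / 4.2060 = 0.871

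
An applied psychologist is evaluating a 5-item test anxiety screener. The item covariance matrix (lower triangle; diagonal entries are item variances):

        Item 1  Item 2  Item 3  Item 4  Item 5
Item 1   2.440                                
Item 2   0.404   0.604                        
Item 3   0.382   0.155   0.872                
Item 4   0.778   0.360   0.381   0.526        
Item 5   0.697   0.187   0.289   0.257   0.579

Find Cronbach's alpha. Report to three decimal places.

Cronbach's alpha = 0.760

ΣVar(i) = 2.440 + 0.604 + 0.872 + 0.526 + 0.579 = 5.021
Σ_{i<j} σ_ij = 3.890
total variance = 5.021 + 2 × 3.890 = 12.801
α = (k/(k−1))·(1 − ΣVar(i)/total variance) = (5/4)·(1 − 5.021/12.801) = 0.760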